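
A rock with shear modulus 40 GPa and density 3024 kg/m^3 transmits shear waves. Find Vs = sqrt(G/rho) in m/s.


Convert G to Pa: G = 40e9 Pa
Compute G/rho = 40e9 / 3024 = 13227513.2275
Vs = sqrt(13227513.2275) = 3636.96 m/s

3636.96


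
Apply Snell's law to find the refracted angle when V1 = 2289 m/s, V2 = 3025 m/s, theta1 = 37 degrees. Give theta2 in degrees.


sin(theta1) = sin(37 deg) = 0.601815
sin(theta2) = V2/V1 * sin(theta1) = 3025/2289 * 0.601815 = 0.795321
theta2 = arcsin(0.795321) = 52.6856 degrees

52.6856


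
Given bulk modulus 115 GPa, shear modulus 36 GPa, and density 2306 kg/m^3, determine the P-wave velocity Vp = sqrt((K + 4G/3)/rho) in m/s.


First compute the effective modulus:
K + 4G/3 = 115e9 + 4*36e9/3 = 163000000000.0 Pa
Then divide by density:
163000000000.0 / 2306 = 70685169.124 Pa/(kg/m^3)
Take the square root:
Vp = sqrt(70685169.124) = 8407.45 m/s

8407.45


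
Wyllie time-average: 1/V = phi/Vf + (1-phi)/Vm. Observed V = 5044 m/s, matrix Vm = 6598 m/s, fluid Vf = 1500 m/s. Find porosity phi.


1/V - 1/Vm = 1/5044 - 1/6598 = 4.669e-05
1/Vf - 1/Vm = 1/1500 - 1/6598 = 0.00051511
phi = 4.669e-05 / 0.00051511 = 0.0906

0.0906


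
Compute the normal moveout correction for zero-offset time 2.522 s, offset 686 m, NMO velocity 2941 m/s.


x/Vnmo = 686/2941 = 0.233254
(x/Vnmo)^2 = 0.054407
t0^2 = 6.360484
sqrt(6.360484 + 0.054407) = 2.532764
dt = 2.532764 - 2.522 = 0.010764

0.010764


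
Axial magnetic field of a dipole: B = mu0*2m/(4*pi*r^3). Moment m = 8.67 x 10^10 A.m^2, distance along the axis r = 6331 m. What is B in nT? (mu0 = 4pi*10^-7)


m = 8.67 x 10^10 = 86700000000 A.m^2
2m = 173400000000 A.m^2
r^3 = 6331^3 = 253756362691
B = (4pi*10^-7) * 173400000000 / (4*pi * 253756362691) * 1e9
= 217900.866453 / 3188796499326.85 * 1e9
= 68.3333 nT

68.3333


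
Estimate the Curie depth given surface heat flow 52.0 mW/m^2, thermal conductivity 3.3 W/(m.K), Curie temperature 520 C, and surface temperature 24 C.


T_Curie - T_surf = 520 - 24 = 496 C
Convert q to W/m^2: 52.0 mW/m^2 = 0.052 W/m^2
d = 496 * 3.3 / 0.052 = 31476.92 m

31476.92


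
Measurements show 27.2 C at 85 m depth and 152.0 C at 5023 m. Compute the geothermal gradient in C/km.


dT = 152.0 - 27.2 = 124.8 C
dz = 5023 - 85 = 4938 m
gradient = dT/dz * 1000 = 124.8/4938 * 1000 = 25.2734 C/km

25.2734


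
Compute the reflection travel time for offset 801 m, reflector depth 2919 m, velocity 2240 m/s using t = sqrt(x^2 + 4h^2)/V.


x^2 + 4h^2 = 801^2 + 4*2919^2 = 641601 + 34082244 = 34723845
sqrt(34723845) = 5892.6942
t = 5892.6942 / 2240 = 2.6307 s

2.6307


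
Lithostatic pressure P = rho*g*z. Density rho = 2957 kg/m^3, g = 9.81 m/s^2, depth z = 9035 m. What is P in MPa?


P = rho * g * z / 1e6
= 2957 * 9.81 * 9035 / 1e6
= 262088815.95 / 1e6
= 262.0888 MPa

262.0888


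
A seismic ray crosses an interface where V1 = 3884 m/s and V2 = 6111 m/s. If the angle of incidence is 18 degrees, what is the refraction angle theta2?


sin(theta1) = sin(18 deg) = 0.309017
sin(theta2) = V2/V1 * sin(theta1) = 6111/3884 * 0.309017 = 0.486201
theta2 = arcsin(0.486201) = 29.0912 degrees

29.0912


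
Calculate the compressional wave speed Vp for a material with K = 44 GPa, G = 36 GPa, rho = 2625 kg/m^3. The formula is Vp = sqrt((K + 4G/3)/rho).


First compute the effective modulus:
K + 4G/3 = 44e9 + 4*36e9/3 = 92000000000.0 Pa
Then divide by density:
92000000000.0 / 2625 = 35047619.0476 Pa/(kg/m^3)
Take the square root:
Vp = sqrt(35047619.0476) = 5920.1 m/s

5920.1


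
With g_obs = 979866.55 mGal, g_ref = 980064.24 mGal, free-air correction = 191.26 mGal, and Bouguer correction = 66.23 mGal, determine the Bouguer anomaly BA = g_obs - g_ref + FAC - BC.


BA = g_obs - g_ref + FAC - BC
= 979866.55 - 980064.24 + 191.26 - 66.23
= -72.66 mGal

-72.66


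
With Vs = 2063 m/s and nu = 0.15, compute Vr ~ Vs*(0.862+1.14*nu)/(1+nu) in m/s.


Numerator factor = 0.862 + 1.14*0.15 = 1.033
Denominator = 1 + 0.15 = 1.15
Vr = 2063 * 1.033 / 1.15 = 1853.11 m/s

1853.11


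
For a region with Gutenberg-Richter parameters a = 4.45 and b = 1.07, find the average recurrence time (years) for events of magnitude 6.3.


log10(N) = 4.45 - 1.07*6.3 = -2.291
N = 10^-2.291 = 0.005117
T = 1/N = 1/0.005117 = 195.4339 years

195.4339


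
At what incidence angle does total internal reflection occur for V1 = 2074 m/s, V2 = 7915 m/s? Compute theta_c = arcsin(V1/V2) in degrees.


V1/V2 = 2074/7915 = 0.262034
theta_c = arcsin(0.262034) = 15.1908 degrees

15.1908


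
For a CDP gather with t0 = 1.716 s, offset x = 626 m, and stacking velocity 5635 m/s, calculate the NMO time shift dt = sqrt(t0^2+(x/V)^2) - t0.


x/Vnmo = 626/5635 = 0.111091
(x/Vnmo)^2 = 0.012341
t0^2 = 2.944656
sqrt(2.944656 + 0.012341) = 1.719592
dt = 1.719592 - 1.716 = 0.003592

0.003592


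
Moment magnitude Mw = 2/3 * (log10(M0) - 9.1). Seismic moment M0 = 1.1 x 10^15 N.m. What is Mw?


log10(M0) = log10(1.1 x 10^15) = 15.0414
Mw = 2/3 * (15.0414 - 9.1)
= 2/3 * 5.9414
= 3.96

3.96


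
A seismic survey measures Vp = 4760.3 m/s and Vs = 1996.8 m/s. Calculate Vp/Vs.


Vp/Vs = 4760.3 / 1996.8
= 2.384

2.384


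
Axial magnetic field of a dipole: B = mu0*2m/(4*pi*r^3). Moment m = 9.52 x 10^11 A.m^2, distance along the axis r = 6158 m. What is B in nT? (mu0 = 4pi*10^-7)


m = 9.52 x 10^11 = 952000000000 A.m^2
2m = 1904000000000 A.m^2
r^3 = 6158^3 = 233517296312
B = (4pi*10^-7) * 1904000000000 / (4*pi * 233517296312) * 1e9
= 2392636.964974 / 2934464890319.72 * 1e9
= 815.3572 nT

815.3572


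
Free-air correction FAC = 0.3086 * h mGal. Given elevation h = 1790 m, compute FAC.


FAC = 0.3086 * h
= 0.3086 * 1790
= 552.394 mGal

552.394


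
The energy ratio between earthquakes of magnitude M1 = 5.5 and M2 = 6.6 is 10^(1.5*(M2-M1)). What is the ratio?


M2 - M1 = 6.6 - 5.5 = 1.1
1.5 * 1.1 = 1.65
ratio = 10^1.65 = 44.67

44.67


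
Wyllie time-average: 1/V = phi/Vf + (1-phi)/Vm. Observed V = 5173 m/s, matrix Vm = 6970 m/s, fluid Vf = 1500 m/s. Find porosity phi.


1/V - 1/Vm = 1/5173 - 1/6970 = 4.984e-05
1/Vf - 1/Vm = 1/1500 - 1/6970 = 0.00052319
phi = 4.984e-05 / 0.00052319 = 0.0953

0.0953


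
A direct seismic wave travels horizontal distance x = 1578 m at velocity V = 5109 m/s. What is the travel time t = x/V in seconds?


t = x / V
= 1578 / 5109
= 0.3089 s

0.3089


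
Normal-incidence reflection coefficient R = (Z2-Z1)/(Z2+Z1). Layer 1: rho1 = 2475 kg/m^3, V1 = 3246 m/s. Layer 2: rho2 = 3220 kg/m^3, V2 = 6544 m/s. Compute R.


Z1 = 2475 * 3246 = 8033850
Z2 = 3220 * 6544 = 21071680
R = (21071680 - 8033850) / (21071680 + 8033850) = 13037830 / 29105530 = 0.448

0.448


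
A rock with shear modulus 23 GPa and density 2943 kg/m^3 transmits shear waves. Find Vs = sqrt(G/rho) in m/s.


Convert G to Pa: G = 23e9 Pa
Compute G/rho = 23e9 / 2943 = 7815154.6041
Vs = sqrt(7815154.6041) = 2795.56 m/s

2795.56


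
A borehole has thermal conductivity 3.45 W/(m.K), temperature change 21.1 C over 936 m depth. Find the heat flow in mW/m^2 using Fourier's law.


q = k * dT / dz * 1000
= 3.45 * 21.1 / 936 * 1000
= 0.077772 * 1000
= 77.7724 mW/m^2

77.7724


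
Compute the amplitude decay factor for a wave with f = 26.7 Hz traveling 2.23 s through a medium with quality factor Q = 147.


pi*f*t/Q = pi*26.7*2.23/147 = 1.272473
A/A0 = exp(-1.272473) = 0.280138

0.280138


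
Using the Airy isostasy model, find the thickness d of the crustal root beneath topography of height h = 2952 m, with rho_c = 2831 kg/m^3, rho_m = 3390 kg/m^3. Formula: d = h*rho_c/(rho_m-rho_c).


rho_m - rho_c = 3390 - 2831 = 559
d = 2952 * 2831 / 559
= 8357112 / 559
= 14950.11 m

14950.11


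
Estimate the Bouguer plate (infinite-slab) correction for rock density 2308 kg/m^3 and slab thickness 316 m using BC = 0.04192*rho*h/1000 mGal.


BC = 0.04192 * rho * h / 1000
= 0.04192 * 2308 * 316 / 1000
= 30.5734 mGal

30.5734


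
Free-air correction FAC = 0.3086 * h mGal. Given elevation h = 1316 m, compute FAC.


FAC = 0.3086 * h
= 0.3086 * 1316
= 406.1176 mGal

406.1176


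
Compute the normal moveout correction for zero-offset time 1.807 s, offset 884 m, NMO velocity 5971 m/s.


x/Vnmo = 884/5971 = 0.148049
(x/Vnmo)^2 = 0.021918
t0^2 = 3.265249
sqrt(3.265249 + 0.021918) = 1.813055
dt = 1.813055 - 1.807 = 0.006055

0.006055


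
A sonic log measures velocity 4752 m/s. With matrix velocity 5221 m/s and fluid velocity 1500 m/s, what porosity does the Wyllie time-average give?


1/V - 1/Vm = 1/4752 - 1/5221 = 1.89e-05
1/Vf - 1/Vm = 1/1500 - 1/5221 = 0.00047513
phi = 1.89e-05 / 0.00047513 = 0.0398

0.0398


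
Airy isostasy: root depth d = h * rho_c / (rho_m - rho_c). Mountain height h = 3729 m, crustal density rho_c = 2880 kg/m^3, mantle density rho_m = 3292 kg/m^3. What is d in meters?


rho_m - rho_c = 3292 - 2880 = 412
d = 3729 * 2880 / 412
= 10739520 / 412
= 26066.8 m

26066.8


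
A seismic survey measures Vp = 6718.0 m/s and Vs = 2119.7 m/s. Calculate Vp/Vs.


Vp/Vs = 6718.0 / 2119.7
= 3.1693

3.1693


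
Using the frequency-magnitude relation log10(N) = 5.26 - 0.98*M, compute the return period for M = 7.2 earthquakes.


log10(N) = 5.26 - 0.98*7.2 = -1.796
N = 10^-1.796 = 0.015996
T = 1/N = 1/0.015996 = 62.5173 years

62.5173


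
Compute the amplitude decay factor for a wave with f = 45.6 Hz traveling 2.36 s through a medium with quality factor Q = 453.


pi*f*t/Q = pi*45.6*2.36/453 = 0.746326
A/A0 = exp(-0.746326) = 0.474105

0.474105


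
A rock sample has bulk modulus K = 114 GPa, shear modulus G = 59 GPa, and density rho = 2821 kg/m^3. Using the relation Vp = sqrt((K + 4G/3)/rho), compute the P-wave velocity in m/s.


First compute the effective modulus:
K + 4G/3 = 114e9 + 4*59e9/3 = 192666666666.67 Pa
Then divide by density:
192666666666.67 / 2821 = 68297294.1037 Pa/(kg/m^3)
Take the square root:
Vp = sqrt(68297294.1037) = 8264.22 m/s

8264.22


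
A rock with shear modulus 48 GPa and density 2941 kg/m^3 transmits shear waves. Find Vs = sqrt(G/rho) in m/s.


Convert G to Pa: G = 48e9 Pa
Compute G/rho = 48e9 / 2941 = 16320979.2588
Vs = sqrt(16320979.2588) = 4039.92 m/s

4039.92


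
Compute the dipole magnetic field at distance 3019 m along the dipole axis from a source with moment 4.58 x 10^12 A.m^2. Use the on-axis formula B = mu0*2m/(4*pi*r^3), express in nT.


m = 4.58 x 10^12 = 4580000000000 A.m^2
2m = 9160000000000 A.m^2
r^3 = 3019^3 = 27516255859
B = (4pi*10^-7) * 9160000000000 / (4*pi * 27516255859) * 1e9
= 11510795.482753 / 345779469043.73 * 1e9
= 33289.4128 nT

33289.4128


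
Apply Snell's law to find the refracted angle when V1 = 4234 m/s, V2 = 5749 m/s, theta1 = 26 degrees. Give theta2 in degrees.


sin(theta1) = sin(26 deg) = 0.438371
sin(theta2) = V2/V1 * sin(theta1) = 5749/4234 * 0.438371 = 0.595228
theta2 = arcsin(0.595228) = 36.5289 degrees

36.5289


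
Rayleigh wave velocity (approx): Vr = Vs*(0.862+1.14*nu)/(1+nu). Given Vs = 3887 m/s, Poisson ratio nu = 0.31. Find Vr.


Numerator factor = 0.862 + 1.14*0.31 = 1.2154
Denominator = 1 + 0.31 = 1.31
Vr = 3887 * 1.2154 / 1.31 = 3606.31 m/s

3606.31


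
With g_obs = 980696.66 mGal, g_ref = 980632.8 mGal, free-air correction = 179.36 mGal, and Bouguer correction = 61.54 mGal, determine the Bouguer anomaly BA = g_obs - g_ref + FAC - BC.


BA = g_obs - g_ref + FAC - BC
= 980696.66 - 980632.8 + 179.36 - 61.54
= 181.68 mGal

181.68


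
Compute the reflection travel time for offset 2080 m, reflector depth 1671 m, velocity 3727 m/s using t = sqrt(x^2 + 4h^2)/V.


x^2 + 4h^2 = 2080^2 + 4*1671^2 = 4326400 + 11168964 = 15495364
sqrt(15495364) = 3936.4151
t = 3936.4151 / 3727 = 1.0562 s

1.0562


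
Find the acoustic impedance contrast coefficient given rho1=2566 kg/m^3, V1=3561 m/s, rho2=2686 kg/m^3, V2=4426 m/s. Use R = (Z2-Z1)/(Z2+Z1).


Z1 = 2566 * 3561 = 9137526
Z2 = 2686 * 4426 = 11888236
R = (11888236 - 9137526) / (11888236 + 9137526) = 2750710 / 21025762 = 0.1308

0.1308


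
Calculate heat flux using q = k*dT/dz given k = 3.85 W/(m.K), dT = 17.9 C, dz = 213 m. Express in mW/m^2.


q = k * dT / dz * 1000
= 3.85 * 17.9 / 213 * 1000
= 0.323545 * 1000
= 323.5446 mW/m^2

323.5446


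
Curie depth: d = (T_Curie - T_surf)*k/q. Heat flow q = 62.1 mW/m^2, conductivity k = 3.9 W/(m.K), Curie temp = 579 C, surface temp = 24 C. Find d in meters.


T_Curie - T_surf = 579 - 24 = 555 C
Convert q to W/m^2: 62.1 mW/m^2 = 0.0621 W/m^2
d = 555 * 3.9 / 0.0621 = 34855.07 m

34855.07


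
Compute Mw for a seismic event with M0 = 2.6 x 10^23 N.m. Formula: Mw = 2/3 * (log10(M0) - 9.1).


log10(M0) = log10(2.6 x 10^23) = 23.415
Mw = 2/3 * (23.415 - 9.1)
= 2/3 * 14.315
= 9.54

9.54


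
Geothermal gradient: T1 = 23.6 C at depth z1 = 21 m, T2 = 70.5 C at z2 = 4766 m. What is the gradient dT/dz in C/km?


dT = 70.5 - 23.6 = 46.9 C
dz = 4766 - 21 = 4745 m
gradient = dT/dz * 1000 = 46.9/4745 * 1000 = 9.8841 C/km

9.8841


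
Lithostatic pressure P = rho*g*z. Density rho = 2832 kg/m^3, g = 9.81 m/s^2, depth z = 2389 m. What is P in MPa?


P = rho * g * z / 1e6
= 2832 * 9.81 * 2389 / 1e6
= 66371006.88 / 1e6
= 66.371 MPa

66.371


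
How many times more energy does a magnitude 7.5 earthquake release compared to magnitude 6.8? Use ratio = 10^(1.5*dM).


M2 - M1 = 7.5 - 6.8 = 0.7
1.5 * 0.7 = 1.05
ratio = 10^1.05 = 11.22

11.22


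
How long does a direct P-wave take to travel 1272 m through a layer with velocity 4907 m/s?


t = x / V
= 1272 / 4907
= 0.2592 s

0.2592


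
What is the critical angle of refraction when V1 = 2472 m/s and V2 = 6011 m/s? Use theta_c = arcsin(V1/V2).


V1/V2 = 2472/6011 = 0.411246
theta_c = arcsin(0.411246) = 24.2831 degrees

24.2831


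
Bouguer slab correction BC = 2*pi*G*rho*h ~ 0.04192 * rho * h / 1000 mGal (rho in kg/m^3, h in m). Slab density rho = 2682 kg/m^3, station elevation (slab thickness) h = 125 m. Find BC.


BC = 0.04192 * rho * h / 1000
= 0.04192 * 2682 * 125 / 1000
= 14.0537 mGal

14.0537


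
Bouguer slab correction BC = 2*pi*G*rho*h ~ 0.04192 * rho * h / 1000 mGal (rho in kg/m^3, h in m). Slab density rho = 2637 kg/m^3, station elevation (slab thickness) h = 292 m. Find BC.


BC = 0.04192 * rho * h / 1000
= 0.04192 * 2637 * 292 / 1000
= 32.2786 mGal

32.2786


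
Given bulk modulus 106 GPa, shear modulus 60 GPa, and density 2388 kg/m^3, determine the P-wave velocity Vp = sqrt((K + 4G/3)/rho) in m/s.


First compute the effective modulus:
K + 4G/3 = 106e9 + 4*60e9/3 = 186000000000.0 Pa
Then divide by density:
186000000000.0 / 2388 = 77889447.2362 Pa/(kg/m^3)
Take the square root:
Vp = sqrt(77889447.2362) = 8825.5 m/s

8825.5


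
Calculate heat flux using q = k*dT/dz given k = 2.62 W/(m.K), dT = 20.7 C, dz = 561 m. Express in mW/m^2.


q = k * dT / dz * 1000
= 2.62 * 20.7 / 561 * 1000
= 0.096674 * 1000
= 96.6738 mW/m^2

96.6738


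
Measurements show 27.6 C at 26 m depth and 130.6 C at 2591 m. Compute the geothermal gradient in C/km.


dT = 130.6 - 27.6 = 103.0 C
dz = 2591 - 26 = 2565 m
gradient = dT/dz * 1000 = 103.0/2565 * 1000 = 40.1559 C/km

40.1559


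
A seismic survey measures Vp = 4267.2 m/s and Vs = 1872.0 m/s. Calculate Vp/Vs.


Vp/Vs = 4267.2 / 1872.0
= 2.2795

2.2795


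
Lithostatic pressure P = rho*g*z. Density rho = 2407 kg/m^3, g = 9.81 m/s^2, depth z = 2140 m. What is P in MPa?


P = rho * g * z / 1e6
= 2407 * 9.81 * 2140 / 1e6
= 50531113.8 / 1e6
= 50.5311 MPa

50.5311


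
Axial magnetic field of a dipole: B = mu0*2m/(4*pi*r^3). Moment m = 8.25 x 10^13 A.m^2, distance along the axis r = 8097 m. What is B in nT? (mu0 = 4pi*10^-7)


m = 8.25 x 10^13 = 82500000000000 A.m^2
2m = 165000000000000 A.m^2
r^3 = 8097^3 = 530850728673
B = (4pi*10^-7) * 165000000000000 / (4*pi * 530850728673) * 1e9
= 207345115.136926 / 6670866997407.54 * 1e9
= 31082.184 nT

31082.184


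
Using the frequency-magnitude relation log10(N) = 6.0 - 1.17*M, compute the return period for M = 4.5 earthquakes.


log10(N) = 6.0 - 1.17*4.5 = 0.735
N = 10^0.735 = 5.432503
T = 1/N = 1/5.432503 = 0.1841 years

0.1841


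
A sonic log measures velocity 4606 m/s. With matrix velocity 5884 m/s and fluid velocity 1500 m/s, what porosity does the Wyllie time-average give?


1/V - 1/Vm = 1/4606 - 1/5884 = 4.716e-05
1/Vf - 1/Vm = 1/1500 - 1/5884 = 0.00049671
phi = 4.716e-05 / 0.00049671 = 0.0949

0.0949


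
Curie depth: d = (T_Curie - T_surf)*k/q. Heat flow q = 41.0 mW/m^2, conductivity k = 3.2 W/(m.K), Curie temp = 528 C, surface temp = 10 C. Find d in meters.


T_Curie - T_surf = 528 - 10 = 518 C
Convert q to W/m^2: 41.0 mW/m^2 = 0.041 W/m^2
d = 518 * 3.2 / 0.041 = 40429.27 m

40429.27


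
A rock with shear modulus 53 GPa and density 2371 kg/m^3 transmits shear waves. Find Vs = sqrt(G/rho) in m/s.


Convert G to Pa: G = 53e9 Pa
Compute G/rho = 53e9 / 2371 = 22353437.3682
Vs = sqrt(22353437.3682) = 4727.94 m/s

4727.94


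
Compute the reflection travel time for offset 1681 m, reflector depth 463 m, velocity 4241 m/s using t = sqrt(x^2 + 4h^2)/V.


x^2 + 4h^2 = 1681^2 + 4*463^2 = 2825761 + 857476 = 3683237
sqrt(3683237) = 1919.1761
t = 1919.1761 / 4241 = 0.4525 s

0.4525


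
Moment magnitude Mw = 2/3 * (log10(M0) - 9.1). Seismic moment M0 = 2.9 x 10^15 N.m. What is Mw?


log10(M0) = log10(2.9 x 10^15) = 15.4624
Mw = 2/3 * (15.4624 - 9.1)
= 2/3 * 6.3624
= 4.24

4.24


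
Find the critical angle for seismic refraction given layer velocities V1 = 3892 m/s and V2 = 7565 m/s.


V1/V2 = 3892/7565 = 0.514475
theta_c = arcsin(0.514475) = 30.9623 degrees

30.9623


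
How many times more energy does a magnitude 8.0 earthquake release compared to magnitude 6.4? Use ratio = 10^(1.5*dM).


M2 - M1 = 8.0 - 6.4 = 1.6
1.5 * 1.6 = 2.4
ratio = 10^2.4 = 251.19

251.19


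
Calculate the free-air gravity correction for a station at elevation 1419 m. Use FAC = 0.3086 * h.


FAC = 0.3086 * h
= 0.3086 * 1419
= 437.9034 mGal

437.9034


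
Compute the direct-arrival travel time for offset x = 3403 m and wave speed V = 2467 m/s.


t = x / V
= 3403 / 2467
= 1.3794 s

1.3794


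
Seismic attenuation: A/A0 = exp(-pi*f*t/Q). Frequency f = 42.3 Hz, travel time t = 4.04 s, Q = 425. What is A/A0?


pi*f*t/Q = pi*42.3*4.04/425 = 1.263231
A/A0 = exp(-1.263231) = 0.282739

0.282739


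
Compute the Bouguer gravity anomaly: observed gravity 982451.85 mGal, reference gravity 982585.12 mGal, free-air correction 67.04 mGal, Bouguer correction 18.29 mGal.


BA = g_obs - g_ref + FAC - BC
= 982451.85 - 982585.12 + 67.04 - 18.29
= -84.52 mGal

-84.52


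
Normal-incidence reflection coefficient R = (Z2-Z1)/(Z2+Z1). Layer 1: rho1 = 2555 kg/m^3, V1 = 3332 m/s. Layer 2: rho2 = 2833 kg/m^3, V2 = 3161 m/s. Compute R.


Z1 = 2555 * 3332 = 8513260
Z2 = 2833 * 3161 = 8955113
R = (8955113 - 8513260) / (8955113 + 8513260) = 441853 / 17468373 = 0.0253

0.0253


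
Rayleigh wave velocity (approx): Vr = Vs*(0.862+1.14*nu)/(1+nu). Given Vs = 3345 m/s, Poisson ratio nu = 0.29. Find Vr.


Numerator factor = 0.862 + 1.14*0.29 = 1.1926
Denominator = 1 + 0.29 = 1.29
Vr = 3345 * 1.1926 / 1.29 = 3092.44 m/s

3092.44


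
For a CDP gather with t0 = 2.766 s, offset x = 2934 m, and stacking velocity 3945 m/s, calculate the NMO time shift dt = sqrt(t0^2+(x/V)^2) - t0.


x/Vnmo = 2934/3945 = 0.743726
(x/Vnmo)^2 = 0.553129
t0^2 = 7.650756
sqrt(7.650756 + 0.553129) = 2.864242
dt = 2.864242 - 2.766 = 0.098242

0.098242


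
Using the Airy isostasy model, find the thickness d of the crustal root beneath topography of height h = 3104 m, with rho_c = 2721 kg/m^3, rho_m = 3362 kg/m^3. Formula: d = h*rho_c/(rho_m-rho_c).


rho_m - rho_c = 3362 - 2721 = 641
d = 3104 * 2721 / 641
= 8445984 / 641
= 13176.26 m

13176.26


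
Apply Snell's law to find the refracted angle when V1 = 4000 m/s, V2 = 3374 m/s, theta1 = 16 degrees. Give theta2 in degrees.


sin(theta1) = sin(16 deg) = 0.275637
sin(theta2) = V2/V1 * sin(theta1) = 3374/4000 * 0.275637 = 0.2325
theta2 = arcsin(0.2325) = 13.4443 degrees

13.4443


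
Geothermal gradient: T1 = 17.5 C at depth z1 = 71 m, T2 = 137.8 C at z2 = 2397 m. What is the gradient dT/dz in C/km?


dT = 137.8 - 17.5 = 120.3 C
dz = 2397 - 71 = 2326 m
gradient = dT/dz * 1000 = 120.3/2326 * 1000 = 51.7197 C/km

51.7197


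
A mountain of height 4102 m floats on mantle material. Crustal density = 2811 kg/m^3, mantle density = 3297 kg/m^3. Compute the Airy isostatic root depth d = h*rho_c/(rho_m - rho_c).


rho_m - rho_c = 3297 - 2811 = 486
d = 4102 * 2811 / 486
= 11530722 / 486
= 23725.77 m

23725.77


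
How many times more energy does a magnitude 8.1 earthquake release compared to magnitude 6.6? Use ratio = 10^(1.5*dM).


M2 - M1 = 8.1 - 6.6 = 1.5
1.5 * 1.5 = 2.25
ratio = 10^2.25 = 177.83

177.83


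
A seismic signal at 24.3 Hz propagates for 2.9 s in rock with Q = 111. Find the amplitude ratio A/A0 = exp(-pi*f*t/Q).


pi*f*t/Q = pi*24.3*2.9/111 = 1.994487
A/A0 = exp(-1.994487) = 0.136083

0.136083


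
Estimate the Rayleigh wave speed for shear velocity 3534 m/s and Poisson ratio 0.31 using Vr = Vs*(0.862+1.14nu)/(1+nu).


Numerator factor = 0.862 + 1.14*0.31 = 1.2154
Denominator = 1 + 0.31 = 1.31
Vr = 3534 * 1.2154 / 1.31 = 3278.8 m/s

3278.8


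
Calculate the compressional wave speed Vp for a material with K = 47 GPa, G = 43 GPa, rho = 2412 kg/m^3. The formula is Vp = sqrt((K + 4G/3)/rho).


First compute the effective modulus:
K + 4G/3 = 47e9 + 4*43e9/3 = 104333333333.33 Pa
Then divide by density:
104333333333.33 / 2412 = 43255942.5097 Pa/(kg/m^3)
Take the square root:
Vp = sqrt(43255942.5097) = 6576.93 m/s

6576.93


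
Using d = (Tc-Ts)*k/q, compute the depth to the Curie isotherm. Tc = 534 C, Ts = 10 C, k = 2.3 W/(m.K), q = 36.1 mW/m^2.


T_Curie - T_surf = 534 - 10 = 524 C
Convert q to W/m^2: 36.1 mW/m^2 = 0.0361 W/m^2
d = 524 * 2.3 / 0.0361 = 33385.04 m

33385.04


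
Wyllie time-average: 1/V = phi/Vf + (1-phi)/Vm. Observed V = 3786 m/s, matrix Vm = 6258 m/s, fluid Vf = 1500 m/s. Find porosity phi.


1/V - 1/Vm = 1/3786 - 1/6258 = 0.00010434
1/Vf - 1/Vm = 1/1500 - 1/6258 = 0.00050687
phi = 0.00010434 / 0.00050687 = 0.2058

0.2058


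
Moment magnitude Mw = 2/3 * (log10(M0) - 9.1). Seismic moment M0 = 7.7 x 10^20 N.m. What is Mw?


log10(M0) = log10(7.7 x 10^20) = 20.8865
Mw = 2/3 * (20.8865 - 9.1)
= 2/3 * 11.7865
= 7.86

7.86


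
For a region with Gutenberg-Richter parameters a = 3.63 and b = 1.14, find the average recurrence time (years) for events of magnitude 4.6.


log10(N) = 3.63 - 1.14*4.6 = -1.614
N = 10^-1.614 = 0.024322
T = 1/N = 1/0.024322 = 41.115 years

41.115


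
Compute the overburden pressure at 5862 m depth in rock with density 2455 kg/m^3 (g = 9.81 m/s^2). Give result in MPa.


P = rho * g * z / 1e6
= 2455 * 9.81 * 5862 / 1e6
= 141177770.1 / 1e6
= 141.1778 MPa

141.1778


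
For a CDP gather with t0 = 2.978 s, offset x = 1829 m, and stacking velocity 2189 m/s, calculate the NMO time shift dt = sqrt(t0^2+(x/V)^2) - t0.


x/Vnmo = 1829/2189 = 0.835541
(x/Vnmo)^2 = 0.698129
t0^2 = 8.868484
sqrt(8.868484 + 0.698129) = 3.092994
dt = 3.092994 - 2.978 = 0.114994

0.114994


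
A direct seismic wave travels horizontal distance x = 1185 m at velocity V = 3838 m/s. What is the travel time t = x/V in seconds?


t = x / V
= 1185 / 3838
= 0.3088 s

0.3088


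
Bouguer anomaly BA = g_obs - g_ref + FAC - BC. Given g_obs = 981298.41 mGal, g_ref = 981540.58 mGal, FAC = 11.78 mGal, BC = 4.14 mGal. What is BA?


BA = g_obs - g_ref + FAC - BC
= 981298.41 - 981540.58 + 11.78 - 4.14
= -234.53 mGal

-234.53


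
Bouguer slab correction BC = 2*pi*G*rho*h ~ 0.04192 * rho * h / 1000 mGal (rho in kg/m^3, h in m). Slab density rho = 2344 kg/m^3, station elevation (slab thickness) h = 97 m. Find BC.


BC = 0.04192 * rho * h / 1000
= 0.04192 * 2344 * 97 / 1000
= 9.5313 mGal

9.5313


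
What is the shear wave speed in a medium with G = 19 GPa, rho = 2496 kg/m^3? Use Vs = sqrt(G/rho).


Convert G to Pa: G = 19e9 Pa
Compute G/rho = 19e9 / 2496 = 7612179.4872
Vs = sqrt(7612179.4872) = 2759.02 m/s

2759.02


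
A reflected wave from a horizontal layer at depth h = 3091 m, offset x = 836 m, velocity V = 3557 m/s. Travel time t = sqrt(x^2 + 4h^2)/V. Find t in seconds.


x^2 + 4h^2 = 836^2 + 4*3091^2 = 698896 + 38217124 = 38916020
sqrt(38916020) = 6238.2706
t = 6238.2706 / 3557 = 1.7538 s

1.7538


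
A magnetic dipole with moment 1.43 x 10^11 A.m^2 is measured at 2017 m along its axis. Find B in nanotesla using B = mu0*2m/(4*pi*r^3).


m = 1.43 x 10^11 = 143000000000 A.m^2
2m = 286000000000 A.m^2
r^3 = 2017^3 = 8205738913
B = (4pi*10^-7) * 286000000000 / (4*pi * 8205738913) * 1e9
= 359398.199571 / 103116356345.43 * 1e9
= 3485.3656 nT

3485.3656


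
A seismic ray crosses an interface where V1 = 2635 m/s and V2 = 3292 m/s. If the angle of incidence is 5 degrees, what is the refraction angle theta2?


sin(theta1) = sin(5 deg) = 0.087156
sin(theta2) = V2/V1 * sin(theta1) = 3292/2635 * 0.087156 = 0.108887
theta2 = arcsin(0.108887) = 6.2511 degrees

6.2511


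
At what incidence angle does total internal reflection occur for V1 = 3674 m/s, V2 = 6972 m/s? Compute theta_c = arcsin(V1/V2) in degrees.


V1/V2 = 3674/6972 = 0.526965
theta_c = arcsin(0.526965) = 31.8006 degrees

31.8006


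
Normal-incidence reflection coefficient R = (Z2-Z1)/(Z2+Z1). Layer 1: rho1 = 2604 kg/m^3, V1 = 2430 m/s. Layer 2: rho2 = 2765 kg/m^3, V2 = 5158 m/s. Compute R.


Z1 = 2604 * 2430 = 6327720
Z2 = 2765 * 5158 = 14261870
R = (14261870 - 6327720) / (14261870 + 6327720) = 7934150 / 20589590 = 0.3853

0.3853


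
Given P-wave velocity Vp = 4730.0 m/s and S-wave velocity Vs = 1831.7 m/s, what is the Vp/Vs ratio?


Vp/Vs = 4730.0 / 1831.7
= 2.5823

2.5823


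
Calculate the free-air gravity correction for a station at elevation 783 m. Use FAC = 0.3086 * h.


FAC = 0.3086 * h
= 0.3086 * 783
= 241.6338 mGal

241.6338


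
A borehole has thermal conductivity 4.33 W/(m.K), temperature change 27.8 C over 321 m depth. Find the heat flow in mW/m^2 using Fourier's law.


q = k * dT / dz * 1000
= 4.33 * 27.8 / 321 * 1000
= 0.374997 * 1000
= 374.9969 mW/m^2

374.9969


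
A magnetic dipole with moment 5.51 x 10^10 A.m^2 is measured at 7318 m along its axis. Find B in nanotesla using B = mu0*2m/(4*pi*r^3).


m = 5.51 x 10^10 = 55100000000 A.m^2
2m = 110200000000 A.m^2
r^3 = 7318^3 = 391901761432
B = (4pi*10^-7) * 110200000000 / (4*pi * 391901761432) * 1e9
= 138481.40417 / 4924782778574.68 * 1e9
= 28.1193 nT

28.1193


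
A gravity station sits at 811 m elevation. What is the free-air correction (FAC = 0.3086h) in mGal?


FAC = 0.3086 * h
= 0.3086 * 811
= 250.2746 mGal

250.2746


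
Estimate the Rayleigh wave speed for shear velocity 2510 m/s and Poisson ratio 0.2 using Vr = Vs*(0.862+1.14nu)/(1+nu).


Numerator factor = 0.862 + 1.14*0.2 = 1.09
Denominator = 1 + 0.2 = 1.2
Vr = 2510 * 1.09 / 1.2 = 2279.92 m/s

2279.92


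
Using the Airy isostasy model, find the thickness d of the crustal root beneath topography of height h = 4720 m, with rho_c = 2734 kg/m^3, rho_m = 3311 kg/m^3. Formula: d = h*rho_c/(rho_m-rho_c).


rho_m - rho_c = 3311 - 2734 = 577
d = 4720 * 2734 / 577
= 12904480 / 577
= 22364.78 m

22364.78


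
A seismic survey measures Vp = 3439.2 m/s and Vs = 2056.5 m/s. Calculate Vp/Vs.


Vp/Vs = 3439.2 / 2056.5
= 1.6724

1.6724


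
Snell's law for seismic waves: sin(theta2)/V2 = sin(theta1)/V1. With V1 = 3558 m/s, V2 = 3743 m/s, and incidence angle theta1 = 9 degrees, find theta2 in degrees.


sin(theta1) = sin(9 deg) = 0.156434
sin(theta2) = V2/V1 * sin(theta1) = 3743/3558 * 0.156434 = 0.164568
theta2 = arcsin(0.164568) = 9.4722 degrees

9.4722


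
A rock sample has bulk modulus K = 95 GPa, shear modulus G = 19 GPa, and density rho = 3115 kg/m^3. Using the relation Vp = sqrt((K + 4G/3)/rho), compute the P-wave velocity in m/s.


First compute the effective modulus:
K + 4G/3 = 95e9 + 4*19e9/3 = 120333333333.33 Pa
Then divide by density:
120333333333.33 / 3115 = 38630283.5741 Pa/(kg/m^3)
Take the square root:
Vp = sqrt(38630283.5741) = 6215.33 m/s

6215.33


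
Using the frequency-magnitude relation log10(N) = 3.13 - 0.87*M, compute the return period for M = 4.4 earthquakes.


log10(N) = 3.13 - 0.87*4.4 = -0.698
N = 10^-0.698 = 0.200447
T = 1/N = 1/0.200447 = 4.9888 years

4.9888


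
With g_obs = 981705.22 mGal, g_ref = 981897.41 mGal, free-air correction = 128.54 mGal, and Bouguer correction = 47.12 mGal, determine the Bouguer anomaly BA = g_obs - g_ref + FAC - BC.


BA = g_obs - g_ref + FAC - BC
= 981705.22 - 981897.41 + 128.54 - 47.12
= -110.77 mGal

-110.77


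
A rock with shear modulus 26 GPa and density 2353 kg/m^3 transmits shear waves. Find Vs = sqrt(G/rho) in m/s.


Convert G to Pa: G = 26e9 Pa
Compute G/rho = 26e9 / 2353 = 11049723.7569
Vs = sqrt(11049723.7569) = 3324.11 m/s

3324.11


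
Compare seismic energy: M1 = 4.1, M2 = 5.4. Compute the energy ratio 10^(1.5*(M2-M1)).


M2 - M1 = 5.4 - 4.1 = 1.3
1.5 * 1.3 = 1.95
ratio = 10^1.95 = 89.13

89.13


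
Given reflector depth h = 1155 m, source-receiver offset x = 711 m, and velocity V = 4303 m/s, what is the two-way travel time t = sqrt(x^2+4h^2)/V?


x^2 + 4h^2 = 711^2 + 4*1155^2 = 505521 + 5336100 = 5841621
sqrt(5841621) = 2416.9446
t = 2416.9446 / 4303 = 0.5617 s

0.5617


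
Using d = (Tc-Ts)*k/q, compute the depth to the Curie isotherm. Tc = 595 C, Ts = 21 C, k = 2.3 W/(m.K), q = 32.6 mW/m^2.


T_Curie - T_surf = 595 - 21 = 574 C
Convert q to W/m^2: 32.6 mW/m^2 = 0.0326 W/m^2
d = 574 * 2.3 / 0.0326 = 40496.93 m

40496.93


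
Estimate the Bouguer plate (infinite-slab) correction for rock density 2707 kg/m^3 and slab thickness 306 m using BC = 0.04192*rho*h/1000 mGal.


BC = 0.04192 * rho * h / 1000
= 0.04192 * 2707 * 306 / 1000
= 34.7241 mGal

34.7241


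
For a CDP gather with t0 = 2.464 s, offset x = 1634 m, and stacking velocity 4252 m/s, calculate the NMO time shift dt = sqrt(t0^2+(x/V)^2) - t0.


x/Vnmo = 1634/4252 = 0.38429
(x/Vnmo)^2 = 0.147679
t0^2 = 6.071296
sqrt(6.071296 + 0.147679) = 2.493787
dt = 2.493787 - 2.464 = 0.029787

0.029787


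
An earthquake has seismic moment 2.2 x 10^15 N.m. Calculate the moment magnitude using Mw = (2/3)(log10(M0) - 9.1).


log10(M0) = log10(2.2 x 10^15) = 15.3424
Mw = 2/3 * (15.3424 - 9.1)
= 2/3 * 6.2424
= 4.16

4.16


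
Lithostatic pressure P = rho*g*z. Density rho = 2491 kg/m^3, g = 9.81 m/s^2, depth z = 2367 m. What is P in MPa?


P = rho * g * z / 1e6
= 2491 * 9.81 * 2367 / 1e6
= 57841692.57 / 1e6
= 57.8417 MPa

57.8417


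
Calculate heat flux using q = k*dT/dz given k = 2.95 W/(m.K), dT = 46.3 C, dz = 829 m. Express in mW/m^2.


q = k * dT / dz * 1000
= 2.95 * 46.3 / 829 * 1000
= 0.164759 * 1000
= 164.7587 mW/m^2

164.7587


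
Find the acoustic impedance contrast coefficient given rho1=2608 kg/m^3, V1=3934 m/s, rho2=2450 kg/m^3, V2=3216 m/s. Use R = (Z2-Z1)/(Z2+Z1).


Z1 = 2608 * 3934 = 10259872
Z2 = 2450 * 3216 = 7879200
R = (7879200 - 10259872) / (7879200 + 10259872) = -2380672 / 18139072 = -0.1312

-0.1312


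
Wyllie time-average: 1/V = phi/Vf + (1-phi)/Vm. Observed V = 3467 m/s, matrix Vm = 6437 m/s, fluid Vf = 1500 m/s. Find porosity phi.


1/V - 1/Vm = 1/3467 - 1/6437 = 0.00013308
1/Vf - 1/Vm = 1/1500 - 1/6437 = 0.00051131
phi = 0.00013308 / 0.00051131 = 0.2603

0.2603


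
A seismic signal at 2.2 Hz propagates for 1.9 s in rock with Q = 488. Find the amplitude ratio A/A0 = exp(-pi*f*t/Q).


pi*f*t/Q = pi*2.2*1.9/488 = 0.02691
A/A0 = exp(-0.02691) = 0.973449

0.973449


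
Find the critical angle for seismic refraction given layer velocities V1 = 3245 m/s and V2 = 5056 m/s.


V1/V2 = 3245/5056 = 0.641812
theta_c = arcsin(0.641812) = 39.927 degrees

39.927


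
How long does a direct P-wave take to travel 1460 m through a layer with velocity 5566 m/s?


t = x / V
= 1460 / 5566
= 0.2623 s

0.2623


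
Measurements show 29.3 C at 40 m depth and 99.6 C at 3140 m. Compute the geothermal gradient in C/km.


dT = 99.6 - 29.3 = 70.3 C
dz = 3140 - 40 = 3100 m
gradient = dT/dz * 1000 = 70.3/3100 * 1000 = 22.6774 C/km

22.6774


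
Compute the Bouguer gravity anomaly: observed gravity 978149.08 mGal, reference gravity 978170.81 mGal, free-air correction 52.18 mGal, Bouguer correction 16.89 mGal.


BA = g_obs - g_ref + FAC - BC
= 978149.08 - 978170.81 + 52.18 - 16.89
= 13.56 mGal

13.56


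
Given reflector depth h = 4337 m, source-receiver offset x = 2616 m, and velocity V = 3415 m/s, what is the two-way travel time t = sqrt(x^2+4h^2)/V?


x^2 + 4h^2 = 2616^2 + 4*4337^2 = 6843456 + 75238276 = 82081732
sqrt(82081732) = 9059.8969
t = 9059.8969 / 3415 = 2.653 s

2.653


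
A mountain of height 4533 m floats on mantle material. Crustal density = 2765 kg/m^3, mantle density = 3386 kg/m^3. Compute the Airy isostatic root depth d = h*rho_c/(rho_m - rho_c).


rho_m - rho_c = 3386 - 2765 = 621
d = 4533 * 2765 / 621
= 12533745 / 621
= 20183.16 m

20183.16


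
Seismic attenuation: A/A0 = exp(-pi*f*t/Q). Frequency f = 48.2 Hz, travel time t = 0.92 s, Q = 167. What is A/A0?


pi*f*t/Q = pi*48.2*0.92/167 = 0.834196
A/A0 = exp(-0.834196) = 0.434223

0.434223


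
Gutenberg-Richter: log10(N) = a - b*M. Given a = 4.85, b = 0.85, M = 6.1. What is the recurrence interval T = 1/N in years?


log10(N) = 4.85 - 0.85*6.1 = -0.335
N = 10^-0.335 = 0.462381
T = 1/N = 1/0.462381 = 2.1627 years

2.1627


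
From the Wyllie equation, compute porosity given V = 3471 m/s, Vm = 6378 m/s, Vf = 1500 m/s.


1/V - 1/Vm = 1/3471 - 1/6378 = 0.00013131
1/Vf - 1/Vm = 1/1500 - 1/6378 = 0.00050988
phi = 0.00013131 / 0.00050988 = 0.2575

0.2575


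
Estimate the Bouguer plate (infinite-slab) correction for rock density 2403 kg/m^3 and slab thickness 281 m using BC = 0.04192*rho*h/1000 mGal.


BC = 0.04192 * rho * h / 1000
= 0.04192 * 2403 * 281 / 1000
= 28.3062 mGal

28.3062


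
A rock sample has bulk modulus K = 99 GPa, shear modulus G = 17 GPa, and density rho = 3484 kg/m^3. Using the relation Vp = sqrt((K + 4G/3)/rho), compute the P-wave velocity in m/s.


First compute the effective modulus:
K + 4G/3 = 99e9 + 4*17e9/3 = 121666666666.67 Pa
Then divide by density:
121666666666.67 / 3484 = 34921546.1156 Pa/(kg/m^3)
Take the square root:
Vp = sqrt(34921546.1156) = 5909.45 m/s

5909.45


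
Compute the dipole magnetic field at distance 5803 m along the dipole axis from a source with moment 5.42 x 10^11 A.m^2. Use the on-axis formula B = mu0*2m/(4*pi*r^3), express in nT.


m = 5.42 x 10^11 = 542000000000 A.m^2
2m = 1084000000000 A.m^2
r^3 = 5803^3 = 195414916627
B = (4pi*10^-7) * 1084000000000 / (4*pi * 195414916627) * 1e9
= 1362194.574597 / 2455656265908.98 * 1e9
= 554.7171 nT

554.7171


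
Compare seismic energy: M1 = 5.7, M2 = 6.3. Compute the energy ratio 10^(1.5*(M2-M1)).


M2 - M1 = 6.3 - 5.7 = 0.6
1.5 * 0.6 = 0.9
ratio = 10^0.9 = 7.94

7.94


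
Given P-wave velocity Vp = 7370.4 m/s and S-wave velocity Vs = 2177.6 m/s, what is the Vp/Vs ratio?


Vp/Vs = 7370.4 / 2177.6
= 3.3846

3.3846


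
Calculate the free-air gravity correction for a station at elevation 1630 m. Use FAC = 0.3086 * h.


FAC = 0.3086 * h
= 0.3086 * 1630
= 503.018 mGal

503.018


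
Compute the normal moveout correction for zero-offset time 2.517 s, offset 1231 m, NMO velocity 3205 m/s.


x/Vnmo = 1231/3205 = 0.384087
(x/Vnmo)^2 = 0.147523
t0^2 = 6.335289
sqrt(6.335289 + 0.147523) = 2.546137
dt = 2.546137 - 2.517 = 0.029137

0.029137


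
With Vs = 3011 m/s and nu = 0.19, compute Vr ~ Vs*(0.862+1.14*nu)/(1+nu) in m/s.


Numerator factor = 0.862 + 1.14*0.19 = 1.0786
Denominator = 1 + 0.19 = 1.19
Vr = 3011 * 1.0786 / 1.19 = 2729.13 m/s

2729.13


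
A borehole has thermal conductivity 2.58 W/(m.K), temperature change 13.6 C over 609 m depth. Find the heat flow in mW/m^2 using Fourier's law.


q = k * dT / dz * 1000
= 2.58 * 13.6 / 609 * 1000
= 0.057616 * 1000
= 57.6158 mW/m^2

57.6158


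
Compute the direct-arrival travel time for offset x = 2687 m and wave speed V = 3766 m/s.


t = x / V
= 2687 / 3766
= 0.7135 s

0.7135


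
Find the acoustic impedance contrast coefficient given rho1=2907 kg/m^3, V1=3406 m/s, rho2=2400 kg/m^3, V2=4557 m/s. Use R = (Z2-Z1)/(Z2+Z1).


Z1 = 2907 * 3406 = 9901242
Z2 = 2400 * 4557 = 10936800
R = (10936800 - 9901242) / (10936800 + 9901242) = 1035558 / 20838042 = 0.0497

0.0497


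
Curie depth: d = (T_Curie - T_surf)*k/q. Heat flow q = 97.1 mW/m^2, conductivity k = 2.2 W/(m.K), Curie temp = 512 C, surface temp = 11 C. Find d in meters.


T_Curie - T_surf = 512 - 11 = 501 C
Convert q to W/m^2: 97.1 mW/m^2 = 0.0971 W/m^2
d = 501 * 2.2 / 0.0971 = 11351.18 m

11351.18


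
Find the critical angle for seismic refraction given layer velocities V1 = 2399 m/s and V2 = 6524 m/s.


V1/V2 = 2399/6524 = 0.367719
theta_c = arcsin(0.367719) = 21.575 degrees

21.575


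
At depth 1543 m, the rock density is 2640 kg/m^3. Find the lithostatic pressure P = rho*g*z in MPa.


P = rho * g * z / 1e6
= 2640 * 9.81 * 1543 / 1e6
= 39961231.2 / 1e6
= 39.9612 MPa

39.9612


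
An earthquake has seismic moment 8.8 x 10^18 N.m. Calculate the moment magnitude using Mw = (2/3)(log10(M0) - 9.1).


log10(M0) = log10(8.8 x 10^18) = 18.9445
Mw = 2/3 * (18.9445 - 9.1)
= 2/3 * 9.8445
= 6.56

6.56


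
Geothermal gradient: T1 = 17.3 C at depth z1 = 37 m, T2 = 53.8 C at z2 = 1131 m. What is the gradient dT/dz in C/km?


dT = 53.8 - 17.3 = 36.5 C
dz = 1131 - 37 = 1094 m
gradient = dT/dz * 1000 = 36.5/1094 * 1000 = 33.3638 C/km

33.3638


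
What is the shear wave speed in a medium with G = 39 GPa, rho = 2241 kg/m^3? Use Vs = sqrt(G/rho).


Convert G to Pa: G = 39e9 Pa
Compute G/rho = 39e9 / 2241 = 17402945.1138
Vs = sqrt(17402945.1138) = 4171.68 m/s

4171.68


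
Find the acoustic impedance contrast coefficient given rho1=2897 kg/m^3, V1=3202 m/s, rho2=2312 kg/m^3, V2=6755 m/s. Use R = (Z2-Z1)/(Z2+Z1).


Z1 = 2897 * 3202 = 9276194
Z2 = 2312 * 6755 = 15617560
R = (15617560 - 9276194) / (15617560 + 9276194) = 6341366 / 24893754 = 0.2547

0.2547


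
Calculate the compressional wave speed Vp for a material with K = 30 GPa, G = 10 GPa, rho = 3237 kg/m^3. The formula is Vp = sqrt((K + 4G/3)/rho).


First compute the effective modulus:
K + 4G/3 = 30e9 + 4*10e9/3 = 43333333333.33 Pa
Then divide by density:
43333333333.33 / 3237 = 13386880.8568 Pa/(kg/m^3)
Take the square root:
Vp = sqrt(13386880.8568) = 3658.81 m/s

3658.81


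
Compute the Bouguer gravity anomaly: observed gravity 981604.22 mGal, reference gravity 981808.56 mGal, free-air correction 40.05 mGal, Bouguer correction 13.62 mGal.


BA = g_obs - g_ref + FAC - BC
= 981604.22 - 981808.56 + 40.05 - 13.62
= -177.91 mGal

-177.91


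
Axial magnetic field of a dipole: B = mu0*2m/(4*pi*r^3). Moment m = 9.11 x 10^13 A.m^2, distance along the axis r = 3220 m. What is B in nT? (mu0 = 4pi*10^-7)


m = 9.11 x 10^13 = 91100000000000 A.m^2
2m = 182200000000000 A.m^2
r^3 = 3220^3 = 33386248000
B = (4pi*10^-7) * 182200000000000 / (4*pi * 33386248000) * 1e9
= 228959272.593624 / 419543965790.91 * 1e9
= 545733.6805 nT

545733.6805


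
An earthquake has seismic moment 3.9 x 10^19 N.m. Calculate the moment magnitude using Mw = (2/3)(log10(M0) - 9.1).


log10(M0) = log10(3.9 x 10^19) = 19.5911
Mw = 2/3 * (19.5911 - 9.1)
= 2/3 * 10.4911
= 6.99

6.99


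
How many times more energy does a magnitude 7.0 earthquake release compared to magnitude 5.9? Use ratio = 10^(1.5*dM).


M2 - M1 = 7.0 - 5.9 = 1.1
1.5 * 1.1 = 1.65
ratio = 10^1.65 = 44.67

44.67
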